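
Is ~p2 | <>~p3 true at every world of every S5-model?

Tableau for the negation ~(~p2 | <>~p3):
1. ~(~p2 | <>~p3), w0
2. p2, w0
3. ~<>~p3, w0
4. p3, w0
Accessibility: w0Rw0
The negation has an open branch (countermodel exists).

Not valid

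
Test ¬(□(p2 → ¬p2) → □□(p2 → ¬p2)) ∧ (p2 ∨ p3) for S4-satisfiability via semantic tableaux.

Unsatisfiable

1. ¬(□(p2 → ¬p2) → □□(p2 → ¬p2)) ∧ (p2 ∨ p3), 0
2. ¬(□(p2 → ¬p2) → □□(p2 → ¬p2)), 0   [∧-rule on 1]
3. p2 ∨ p3, 0   [∧-rule on 1]
4. □(p2 → ¬p2), 0   [¬→-rule on 2]
5. ¬□□(p2 → ¬p2), 0   [¬→-rule on 2]
6. p2 → ¬p2, 0   [□-rule on 4 via 0R0]
7. p3, 0   [∨-rule on 3 (branches; this branch)]
8. ¬p2, 0   [→-rule on 6 (branches; this branch)]
9. ¬□(p2 → ¬p2), 1   [¬□-rule on 5: fresh world 1, 0R1]
10. p2 → ¬p2, 1   [□-rule on 4 via 0R1]
11. ¬p2, 1   [→-rule on 10 (branches; this branch)]
12. ¬(p2 → ¬p2), 2   [¬□-rule on 9: fresh world 2, 1R2]
13. p2, 2   [¬→-rule on 12]
14. p2 → ¬p2, 2   [□-rule on 4 via 0R2]
15. ¬p2, 2   [→-rule on 14 (branches; this branch)]
Accessibility: 0R0, 0R1, 0R2, 1R1, 1R2, 2R2
Branch closes: p2 and ¬p2 both at 2.
Every branch closes; the branch above is one of them.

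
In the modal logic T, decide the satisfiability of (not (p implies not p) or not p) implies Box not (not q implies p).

1. (not (p implies not p) or not p) implies Box not (not q implies p), 0
2. Box not (not q implies p), 0   [implies-rule on 1 (branches; this branch)]
3. not (not q implies p), 0   [Box-rule on 2 via 0R0]
4. not q, 0   [neg-implies-rule on 3]
5. not p, 0   [neg-implies-rule on 3]
Accessibility: 0R0

Yes, satisfiable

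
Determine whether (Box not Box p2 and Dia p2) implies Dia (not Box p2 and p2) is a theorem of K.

Yes, valid

Tableau for the negation not ((Box not Box p2 and Dia p2) implies Dia (not Box p2 and p2)):
1. not ((Box not Box p2 and Dia p2) implies Dia (not Box p2 and p2)), 0
2. Box not Box p2 and Dia p2, 0
3. not Dia (not Box p2 and p2), 0
4. Box not Box p2, 0
5. Dia p2, 0
6. p2, 1
7. not (not Box p2 and p2), 1
8. not Box p2, 1
9. Box p2, 1
10. not p2, 2
11. p2, 2
Accessibility: 0R1, 1R2
Branch closes: p2 and not p2 both at 2.
Every branch of the negation's tableau closes; the branch above is one of them.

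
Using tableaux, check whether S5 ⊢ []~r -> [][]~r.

Valid

Tableau for the negation ~([]~r -> [][]~r):
1. ~([]~r -> [][]~r), u
2. []~r, u   [~->-rule on 1]
3. ~[][]~r, u   [~->-rule on 1]
4. ~r, u   [[]-rule on 2 via uRu]
5. ~[]~r, v   [~[]-rule on 3: fresh world v, uRv]
6. ~r, v   [[]-rule on 2 via uRv]
7. r, w   [~[]-rule on 5: fresh world w, vRw]
8. ~r, w   [[]-rule on 2 via uRw]
Accessibility: uRu, uRv, uRw, vRu, vRv, vRw, wRu, wRv, wRw
Branch closes: r and ~r both at w.
All branches of the negation close; one closing branch shown above.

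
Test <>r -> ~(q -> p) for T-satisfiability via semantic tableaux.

1. <>r -> ~(q -> p), 0
2. ~(q -> p), 0
3. q, 0
4. ~p, 0
Accessibility: 0R0

Yes, satisfiable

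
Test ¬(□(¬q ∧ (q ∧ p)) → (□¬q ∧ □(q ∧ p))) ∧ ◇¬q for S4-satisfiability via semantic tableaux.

1. ¬(□(¬q ∧ (q ∧ p)) → (□¬q ∧ □(q ∧ p))) ∧ ◇¬q, w0
2. ¬(□(¬q ∧ (q ∧ p)) → (□¬q ∧ □(q ∧ p))), w0
3. ◇¬q, w0
4. □(¬q ∧ (q ∧ p)), w0
5. ¬(□¬q ∧ □(q ∧ p)), w0
6. ¬q ∧ (q ∧ p), w0
7. ¬q, w0
8. q ∧ p, w0
9. q, w0
10. p, w0
Accessibility: w0Rw0
Branch closes: q and ¬q both at w0.
(One branch shown.) All branches close.

Unsatisfiable (every branch closes)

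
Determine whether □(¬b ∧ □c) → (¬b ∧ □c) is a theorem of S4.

Yes, valid

Tableau for the negation ¬(□(¬b ∧ □c) → (¬b ∧ □c)):
1. ¬(□(¬b ∧ □c) → (¬b ∧ □c)), 0
2. □(¬b ∧ □c), 0
3. ¬(¬b ∧ □c), 0
4. ¬b ∧ □c, 0
5. ¬b, 0
6. □c, 0
7. c, 0
8. ¬□c, 0
9. ¬c, 1
10. ¬b ∧ □c, 1
11. ¬b, 1
12. □c, 1
13. c, 1
Accessibility: 0R0, 0R1, 1R1
Branch closes: c and ¬c both at 1.
Every branch of the negation's tableau closes; the branch above is one of them.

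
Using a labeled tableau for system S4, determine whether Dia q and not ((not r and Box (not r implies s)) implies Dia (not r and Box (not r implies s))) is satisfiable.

Unsatisfiable (every branch closes)

1. Dia q and not ((not r and Box (not r implies s)) implies Dia (not r and Box (not r implies s))), w0
2. Dia q, w0
3. not ((not r and Box (not r implies s)) implies Dia (not r and Box (not r implies s))), w0
4. not r and Box (not r implies s), w0
5. not Dia (not r and Box (not r implies s)), w0
6. not r, w0
7. Box (not r implies s), w0
8. not (not r and Box (not r implies s)), w0
9. not r implies s, w0
10. not Box (not r implies s), w0
11. s, w0
12. q, w1
13. not (not r and Box (not r implies s)), w1
14. not r implies s, w1
15. not Box (not r implies s), w1
16. s, w1
17. not (not r implies s), w2
18. not r, w2
19. not s, w2
20. not (not r and Box (not r implies s)), w2
21. not r implies s, w2
22. not Box (not r implies s), w2
23. s, w2
Accessibility: w0Rw0, w0Rw1, w0Rw2, w1Rw1, w2Rw2
Branch closes: s and not s both at w2.
Every branch closes; the branch above is one of them.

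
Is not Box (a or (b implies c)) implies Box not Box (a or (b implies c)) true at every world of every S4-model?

Not valid

Tableau for the negation not (not Box (a or (b implies c)) implies Box not Box (a or (b implies c))):
1. not (not Box (a or (b implies c)) implies Box not Box (a or (b implies c))), u
2. not Box (a or (b implies c)), u   [neg-implies-rule on 1]
3. not Box not Box (a or (b implies c)), u   [neg-implies-rule on 1]
4. not (a or (b implies c)), v   [neg-Box-rule on 2: fresh world v, uRv]
5. not a, v   [neg-or-rule on 4]
6. not (b implies c), v   [neg-or-rule on 4]
7. b, v   [neg-implies-rule on 6]
8. not c, v   [neg-implies-rule on 6]
9. Box (a or (b implies c)), w   [neg-Box-rule on 3: fresh world w, uRw]
10. a or (b implies c), w   [Box-rule on 9 via wRw]
11. b implies c, w   [or-rule on 10 (branches; this branch)]
12. c, w   [implies-rule on 11 (branches; this branch)]
Accessibility: uRu, uRv, uRw, vRv, wRw
The negation has an open branch (countermodel exists).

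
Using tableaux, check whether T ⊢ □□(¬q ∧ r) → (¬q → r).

Tableau for the negation ¬(□□(¬q ∧ r) → (¬q → r)):
1. ¬(□□(¬q ∧ r) → (¬q → r)), w0
2. □□(¬q ∧ r), w0
3. ¬(¬q → r), w0
4. ¬q, w0
5. ¬r, w0
6. □(¬q ∧ r), w0
7. ¬q ∧ r, w0
8. r, w0
Accessibility: w0Rw0
Branch closes: r and ¬r both at w0.
All branches of the negation close; one closing branch shown above.

Valid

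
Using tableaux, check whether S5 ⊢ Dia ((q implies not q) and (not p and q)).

No, not valid

Tableau for the negation not Dia ((q implies not q) and (not p and q)):
1. not Dia ((q implies not q) and (not p and q)), 0
2. not ((q implies not q) and (not p and q)), 0
3. not (not p and q), 0
4. not q, 0
Accessibility: 0R0
The negation has an open branch (countermodel exists).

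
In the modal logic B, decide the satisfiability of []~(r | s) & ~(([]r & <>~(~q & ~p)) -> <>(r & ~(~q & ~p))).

1. []~(r | s) & ~(([]r & <>~(~q & ~p)) -> <>(r & ~(~q & ~p))), u
2. []~(r | s), u
3. ~(([]r & <>~(~q & ~p)) -> <>(r & ~(~q & ~p))), u
4. []r & <>~(~q & ~p), u
5. ~<>(r & ~(~q & ~p)), u
6. []r, u
7. <>~(~q & ~p), u
8. ~(r | s), u
9. ~r, u
10. ~s, u
11. ~(r & ~(~q & ~p)), u
12. r, u
Accessibility: uRu
Branch closes: r and ~r both at u.
(One branch shown.) All branches close.

Unsatisfiable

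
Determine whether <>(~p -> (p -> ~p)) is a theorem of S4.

Valid

Tableau for the negation ~<>(~p -> (p -> ~p)):
1. ~<>(~p -> (p -> ~p)), 0
2. ~(~p -> (p -> ~p)), 0
3. ~p, 0
4. ~(p -> ~p), 0
5. p, 0
Accessibility: 0R0
Branch closes: p and ~p both at 0.
Every branch of the negation's tableau closes; the branch above is one of them.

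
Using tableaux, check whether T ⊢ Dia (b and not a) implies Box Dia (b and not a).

Invalid (countermodel exists)

Tableau for the negation not (Dia (b and not a) implies Box Dia (b and not a)):
1. not (Dia (b and not a) implies Box Dia (b and not a)), 0
2. Dia (b and not a), 0
3. not Box Dia (b and not a), 0
4. b and not a, 1
5. b, 1
6. not a, 1
7. not Dia (b and not a), 2
8. not (b and not a), 2
9. a, 2
Accessibility: 0R0, 0R1, 0R2, 1R1, 2R2
The negation has an open branch (countermodel exists).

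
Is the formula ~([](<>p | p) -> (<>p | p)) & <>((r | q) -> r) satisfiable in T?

1. ~([](<>p | p) -> (<>p | p)) & <>((r | q) -> r), u
2. ~([](<>p | p) -> (<>p | p)), u
3. <>((r | q) -> r), u
4. [](<>p | p), u
5. ~(<>p | p), u
6. ~<>p, u
7. ~p, u
8. <>p | p, u
9. <>p, u
10. (r | q) -> r, v
11. <>p | p, v
12. ~p, v
13. ~(r | q), v
14. ~r, v
15. ~q, v
16. <>p, v
17. p, w
18. <>p | p, w
19. ~p, w
Accessibility: uRu, uRv, uRw, vRv, wRw
Branch closes: p and ~p both at w.
(One branch shown.) All branches close.

No, unsatisfiable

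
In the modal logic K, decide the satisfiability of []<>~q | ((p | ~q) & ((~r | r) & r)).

Yes, satisfiable

1. []<>~q | ((p | ~q) & ((~r | r) & r)), w0
2. (p | ~q) & ((~r | r) & r), w0
3. p | ~q, w0
4. (~r | r) & r, w0
5. ~r | r, w0
6. r, w0
7. ~q, w0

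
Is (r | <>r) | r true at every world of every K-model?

Not valid

Tableau for the negation ~((r | <>r) | r):
1. ~((r | <>r) | r), 0
2. ~(r | <>r), 0
3. ~r, 0
4. ~<>r, 0
The negation has an open branch (countermodel exists).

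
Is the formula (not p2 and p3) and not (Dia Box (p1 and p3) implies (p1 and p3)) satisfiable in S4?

Yes, satisfiable

1. (not p2 and p3) and not (Dia Box (p1 and p3) implies (p1 and p3)), u
2. not p2 and p3, u
3. not (Dia Box (p1 and p3) implies (p1 and p3)), u
4. not p2, u
5. p3, u
6. Dia Box (p1 and p3), u
7. not (p1 and p3), u
8. not p1, u
9. Box (p1 and p3), v
10. p1 and p3, v
11. p1, v
12. p3, v
Accessibility: uRu, uRv, vRv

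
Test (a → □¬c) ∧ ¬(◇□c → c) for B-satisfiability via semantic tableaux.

Unsatisfiable

1. (a → □¬c) ∧ ¬(◇□c → c), w0
2. a → □¬c, w0
3. ¬(◇□c → c), w0
4. ◇□c, w0
5. ¬c, w0
6. □¬c, w0
7. □c, w1
8. ¬c, w1
9. c, w0
Accessibility: w0Rw0, w0Rw1, w1Rw0, w1Rw1
Branch closes: c and ¬c both at w0.
(One branch shown.) All branches close.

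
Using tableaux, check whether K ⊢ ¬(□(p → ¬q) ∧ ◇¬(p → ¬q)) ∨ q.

Tableau for the negation ¬(¬(□(p → ¬q) ∧ ◇¬(p → ¬q)) ∨ q):
1. ¬(¬(□(p → ¬q) ∧ ◇¬(p → ¬q)) ∨ q), u
2. □(p → ¬q) ∧ ◇¬(p → ¬q), u
3. ¬q, u
4. □(p → ¬q), u
5. ◇¬(p → ¬q), u
6. ¬(p → ¬q), v
7. p, v
8. q, v
9. p → ¬q, v
10. ¬q, v
Accessibility: uRv
Branch closes: q and ¬q both at v.
Every branch of the negation's tableau closes; the branch above is one of them.

Valid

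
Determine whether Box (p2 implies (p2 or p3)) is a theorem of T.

Valid

Tableau for the negation not Box (p2 implies (p2 or p3)):
1. not Box (p2 implies (p2 or p3)), 0
2. not (p2 implies (p2 or p3)), 1   [neg-Box-rule on 1: fresh world 1, 0R1]
3. p2, 1   [neg-implies-rule on 2]
4. not (p2 or p3), 1   [neg-implies-rule on 2]
5. not p2, 1   [neg-or-rule on 4]
6. not p3, 1   [neg-or-rule on 4]
Accessibility: 0R0, 0R1, 1R1
Branch closes: p2 and not p2 both at 1.
All branches of the negation close; one closing branch shown above.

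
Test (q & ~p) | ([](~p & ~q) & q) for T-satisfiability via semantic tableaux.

1. (q & ~p) | ([](~p & ~q) & q), 0
2. q & ~p, 0   [|-rule on 1 (branches; this branch)]
3. q, 0   [&-rule on 2]
4. ~p, 0   [&-rule on 2]
Accessibility: 0R0

Satisfiable (open branch found)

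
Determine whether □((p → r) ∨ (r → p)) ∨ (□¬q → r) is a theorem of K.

Valid in K

Tableau for the negation ¬(□((p → r) ∨ (r → p)) ∨ (□¬q → r)):
1. ¬(□((p → r) ∨ (r → p)) ∨ (□¬q → r)), 0
2. ¬□((p → r) ∨ (r → p)), 0
3. ¬(□¬q → r), 0
4. □¬q, 0
5. ¬r, 0
6. ¬((p → r) ∨ (r → p)), 1
7. ¬(p → r), 1
8. ¬(r → p), 1
9. p, 1
10. ¬r, 1
11. r, 1
12. ¬p, 1
Accessibility: 0R1
Branch closes: r and ¬r both at 1.
All branches of the negation close; one closing branch shown above.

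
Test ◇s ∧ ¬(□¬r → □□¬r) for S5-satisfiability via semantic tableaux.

1. ◇s ∧ ¬(□¬r → □□¬r), w0
2. ◇s, w0
3. ¬(□¬r → □□¬r), w0
4. □¬r, w0
5. ¬□□¬r, w0
6. ¬r, w0
7. s, w1
8. ¬r, w1
9. ¬□¬r, w2
10. ¬r, w2
11. r, w3
12. ¬r, w3
Accessibility: w0Rw0, w0Rw1, w0Rw2, w0Rw3, w1Rw0, w1Rw1, w1Rw2, w1Rw3, w2Rw0, w2Rw1, w2Rw2, w2Rw3, w3Rw0, w3Rw1, w3Rw2, w3Rw3
Branch closes: r and ¬r both at w3.
(One branch shown.) All branches close.

Unsatisfiable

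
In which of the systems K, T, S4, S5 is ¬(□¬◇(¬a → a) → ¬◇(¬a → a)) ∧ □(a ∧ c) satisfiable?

K

T-tableau for the formula:
1. ¬(□¬◇(¬a → a) → ¬◇(¬a → a)) ∧ □(a ∧ c), 0
2. ¬(□¬◇(¬a → a) → ¬◇(¬a → a)), 0
3. □(a ∧ c), 0
4. □¬◇(¬a → a), 0
5. ◇(¬a → a), 0
6. a ∧ c, 0
7. a, 0
8. c, 0
9. ¬◇(¬a → a), 0
10. ¬(¬a → a), 0
11. ¬a, 0
Accessibility: 0R0
Branch closes: a and ¬a both at 0.
Every branch closes (one shown): unsatisfiable in T, hence also in S4, S5 (every S4/S5-frame is a T-frame).
K-tableau for the formula:
1. ¬(□¬◇(¬a → a) → ¬◇(¬a → a)) ∧ □(a ∧ c), 0
2. ¬(□¬◇(¬a → a) → ¬◇(¬a → a)), 0
3. □(a ∧ c), 0
4. □¬◇(¬a → a), 0
5. ◇(¬a → a), 0
6. ¬a → a, 1
7. a ∧ c, 1
8. a, 1
9. c, 1
10. ¬◇(¬a → a), 1
Accessibility: 0R1
Complete open branch: satisfiable in K.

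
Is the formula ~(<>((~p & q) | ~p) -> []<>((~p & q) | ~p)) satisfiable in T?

Satisfiable (open branch found)

1. ~(<>((~p & q) | ~p) -> []<>((~p & q) | ~p)), 0
2. <>((~p & q) | ~p), 0
3. ~[]<>((~p & q) | ~p), 0
4. (~p & q) | ~p, 1
5. ~p, 1
6. ~<>((~p & q) | ~p), 2
7. ~((~p & q) | ~p), 2
8. ~(~p & q), 2
9. p, 2
10. ~q, 2
Accessibility: 0R0, 0R1, 0R2, 1R1, 2R2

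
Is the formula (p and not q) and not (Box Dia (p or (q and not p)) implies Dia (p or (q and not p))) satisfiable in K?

1. (p and not q) and not (Box Dia (p or (q and not p)) implies Dia (p or (q and not p))), 0
2. p and not q, 0
3. not (Box Dia (p or (q and not p)) implies Dia (p or (q and not p))), 0
4. p, 0
5. not q, 0
6. Box Dia (p or (q and not p)), 0
7. not Dia (p or (q and not p)), 0

Satisfiable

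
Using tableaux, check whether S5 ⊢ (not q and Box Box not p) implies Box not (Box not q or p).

Tableau for the negation not ((not q and Box Box not p) implies Box not (Box not q or p)):
1. not ((not q and Box Box not p) implies Box not (Box not q or p)), u
2. not q and Box Box not p, u
3. not Box not (Box not q or p), u
4. not q, u
5. Box Box not p, u
6. Box not p, u
7. not p, u
8. Box not q or p, v
9. Box not p, v
10. not p, v
11. Box not q, v
12. not q, v
Accessibility: uRu, uRv, vRu, vRv
The negation has an open branch (countermodel exists).

No, not valid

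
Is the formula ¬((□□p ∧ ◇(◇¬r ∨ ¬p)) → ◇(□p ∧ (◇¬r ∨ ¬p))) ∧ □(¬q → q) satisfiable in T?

1. ¬((□□p ∧ ◇(◇¬r ∨ ¬p)) → ◇(□p ∧ (◇¬r ∨ ¬p))) ∧ □(¬q → q), w0
2. ¬((□□p ∧ ◇(◇¬r ∨ ¬p)) → ◇(□p ∧ (◇¬r ∨ ¬p))), w0
3. □(¬q → q), w0
4. □□p ∧ ◇(◇¬r ∨ ¬p), w0
5. ¬◇(□p ∧ (◇¬r ∨ ¬p)), w0
6. □□p, w0
7. ◇(◇¬r ∨ ¬p), w0
8. ¬q → q, w0
9. ¬(□p ∧ (◇¬r ∨ ¬p)), w0
10. □p, w0
11. p, w0
12. q, w0
13. ¬(◇¬r ∨ ¬p), w0
14. ¬◇¬r, w0
15. r, w0
16. ◇¬r ∨ ¬p, w1
17. ¬q → q, w1
18. ¬(□p ∧ (◇¬r ∨ ¬p)), w1
19. □p, w1
20. p, w1
21. r, w1
22. ◇¬r, w1
23. q, w1
24. ¬□p, w1
25. ¬r, w2
26. p, w2
27. ¬p, w3
28. p, w3
Accessibility: w0Rw0, w0Rw1, w1Rw1, w1Rw2, w1Rw3, w2Rw2, w3Rw3
Branch closes: p and ¬p both at w3.
Every branch closes; the branch above is one of them.

Unsatisfiable (every branch closes)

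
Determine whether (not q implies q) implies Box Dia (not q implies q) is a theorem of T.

Tableau for the negation not ((not q implies q) implies Box Dia (not q implies q)):
1. not ((not q implies q) implies Box Dia (not q implies q)), w0
2. not q implies q, w0
3. not Box Dia (not q implies q), w0
4. q, w0
5. not Dia (not q implies q), w1
6. not (not q implies q), w1
7. not q, w1
Accessibility: w0Rw0, w0Rw1, w1Rw1
The negation has an open branch (countermodel exists).

Invalid (countermodel exists)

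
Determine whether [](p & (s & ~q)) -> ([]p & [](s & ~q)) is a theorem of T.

Tableau for the negation ~([](p & (s & ~q)) -> ([]p & [](s & ~q))):
1. ~([](p & (s & ~q)) -> ([]p & [](s & ~q))), w0
2. [](p & (s & ~q)), w0
3. ~([]p & [](s & ~q)), w0
4. p & (s & ~q), w0
5. p, w0
6. s & ~q, w0
7. s, w0
8. ~q, w0
9. ~[](s & ~q), w0
10. ~(s & ~q), w1
11. p & (s & ~q), w1
12. p, w1
13. s & ~q, w1
14. s, w1
15. ~q, w1
16. q, w1
Accessibility: w0Rw0, w0Rw1, w1Rw1
Branch closes: q and ~q both at w1.
All branches of the negation close; one closing branch shown above.

Yes, valid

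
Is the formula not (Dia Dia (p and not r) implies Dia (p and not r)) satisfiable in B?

1. not (Dia Dia (p and not r) implies Dia (p and not r)), u
2. Dia Dia (p and not r), u
3. not Dia (p and not r), u
4. not (p and not r), u
5. r, u
6. Dia (p and not r), v
7. not (p and not r), v
8. r, v
9. p and not r, w
10. p, w
11. not r, w
Accessibility: uRu, uRv, vRu, vRv, vRw, wRv, wRw

Satisfiable (open branch found)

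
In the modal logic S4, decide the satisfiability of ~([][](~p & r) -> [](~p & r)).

1. ~([][](~p & r) -> [](~p & r)), w0
2. [][](~p & r), w0   [~->-rule on 1]
3. ~[](~p & r), w0   [~->-rule on 1]
4. [](~p & r), w0   [[]-rule on 2 via w0Rw0]
5. ~p & r, w0   [[]-rule on 4 via w0Rw0]
6. ~p, w0   [&-rule on 5]
7. r, w0   [&-rule on 5]
8. ~(~p & r), w1   [~[]-rule on 3: fresh world w1, w0Rw1]
9. [](~p & r), w1   [[]-rule on 2 via w0Rw1]
10. ~p & r, w1   [[]-rule on 4 via w0Rw1]
11. ~p, w1   [&-rule on 10]
12. r, w1   [&-rule on 10]
13. ~r, w1   [~&-rule on 8 (branches; this branch)]
Accessibility: w0Rw0, w0Rw1, w1Rw1
Branch closes: r and ~r both at w1.
Every branch closes; the branch above is one of them.

No, unsatisfiable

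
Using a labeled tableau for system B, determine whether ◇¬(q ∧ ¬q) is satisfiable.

1. ◇¬(q ∧ ¬q), u
2. ¬(q ∧ ¬q), v
3. q, v
Accessibility: uRu, uRv, vRu, vRv

Satisfiable (open branch found)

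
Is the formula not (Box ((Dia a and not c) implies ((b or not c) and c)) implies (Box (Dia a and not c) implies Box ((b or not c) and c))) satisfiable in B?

No, unsatisfiable

1. not (Box ((Dia a and not c) implies ((b or not c) and c)) implies (Box (Dia a and not c) implies Box ((b or not c) and c))), w0
2. Box ((Dia a and not c) implies ((b or not c) and c)), w0
3. not (Box (Dia a and not c) implies Box ((b or not c) and c)), w0
4. Box (Dia a and not c), w0
5. not Box ((b or not c) and c), w0
6. (Dia a and not c) implies ((b or not c) and c), w0
7. Dia a and not c, w0
8. Dia a, w0
9. not c, w0
10. not (Dia a and not c), w0
11. not Dia a, w0
12. not a, w0
13. not ((b or not c) and c), w1
14. (Dia a and not c) implies ((b or not c) and c), w1
15. Dia a and not c, w1
16. Dia a, w1
17. not c, w1
18. not a, w1
19. not (Dia a and not c), w1
20. not Dia a, w1
21. a, w2
22. (Dia a and not c) implies ((b or not c) and c), w2
23. Dia a and not c, w2
24. Dia a, w2
25. not c, w2
26. not a, w2
Accessibility: w0Rw0, w0Rw1, w0Rw2, w1Rw0, w1Rw1, w2Rw0, w2Rw2
Branch closes: a and not a both at w2.
(One branch shown.) All branches close.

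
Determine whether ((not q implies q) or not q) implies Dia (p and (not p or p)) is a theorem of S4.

Tableau for the negation not (((not q implies q) or not q) implies Dia (p and (not p or p))):
1. not (((not q implies q) or not q) implies Dia (p and (not p or p))), 0
2. (not q implies q) or not q, 0
3. not Dia (p and (not p or p)), 0
4. not (p and (not p or p)), 0
5. not q, 0
6. not p, 0
Accessibility: 0R0
The negation has an open branch (countermodel exists).

Invalid (countermodel exists)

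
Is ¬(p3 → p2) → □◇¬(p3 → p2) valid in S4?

No, not valid

Tableau for the negation ¬(¬(p3 → p2) → □◇¬(p3 → p2)):
1. ¬(¬(p3 → p2) → □◇¬(p3 → p2)), 0
2. ¬(p3 → p2), 0
3. ¬□◇¬(p3 → p2), 0
4. p3, 0
5. ¬p2, 0
6. ¬◇¬(p3 → p2), 1
7. p3 → p2, 1
8. p2, 1
Accessibility: 0R0, 0R1, 1R1
The negation has an open branch (countermodel exists).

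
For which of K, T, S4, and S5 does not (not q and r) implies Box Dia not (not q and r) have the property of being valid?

S4-tableau for the negation not (not (not q and r) implies Box Dia not (not q and r)):
1. not (not (not q and r) implies Box Dia not (not q and r)), 0
2. not (not q and r), 0
3. not Box Dia not (not q and r), 0
4. not r, 0
5. not Dia not (not q and r), 1
6. not q and r, 1
7. not q, 1
8. r, 1
Accessibility: 0R0, 0R1, 1R1
Complete open branch: countermodel on an S4-frame, so not valid in S4, nor in K, T (the same frame is also a K-frame and a T-frame).
S5-tableau for the negation not (not (not q and r) implies Box Dia not (not q and r)):
1. not (not (not q and r) implies Box Dia not (not q and r)), 0
2. not (not q and r), 0
3. not Box Dia not (not q and r), 0
4. not r, 0
5. not Dia not (not q and r), 1
6. not q and r, 0
7. not q, 0
8. r, 0
Accessibility: 0R0, 0R1, 1R0, 1R1
Branch closes: r and not r both at 0.
Every branch closes (one shown): valid in S5.

S5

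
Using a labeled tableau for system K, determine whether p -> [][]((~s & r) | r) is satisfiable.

1. p -> [][]((~s & r) | r), 0
2. [][]((~s & r) | r), 0

Satisfiable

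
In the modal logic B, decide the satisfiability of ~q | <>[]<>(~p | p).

1. ~q | <>[]<>(~p | p), u
2. <>[]<>(~p | p), u
3. []<>(~p | p), v
4. <>(~p | p), u
5. <>(~p | p), v
6. ~p | p, w
7. p, w
8. ~p | p, x
9. <>(~p | p), x
10. p, x
11. ~p | p, y
12. p, y
Accessibility: uRu, uRv, uRw, vRu, vRv, vRx, wRu, wRw, xRv, xRx, xRy, yRx, yRy

Satisfiable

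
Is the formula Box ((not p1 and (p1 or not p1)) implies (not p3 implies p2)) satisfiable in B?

Satisfiable (open branch found)

1. Box ((not p1 and (p1 or not p1)) implies (not p3 implies p2)), w0
2. (not p1 and (p1 or not p1)) implies (not p3 implies p2), w0   [Box-rule on 1 via w0Rw0]
3. not p3 implies p2, w0   [implies-rule on 2 (branches; this branch)]
4. p2, w0   [implies-rule on 3 (branches; this branch)]
Accessibility: w0Rw0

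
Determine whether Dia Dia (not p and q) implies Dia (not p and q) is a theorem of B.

Tableau for the negation not (Dia Dia (not p and q) implies Dia (not p and q)):
1. not (Dia Dia (not p and q) implies Dia (not p and q)), u
2. Dia Dia (not p and q), u
3. not Dia (not p and q), u
4. not (not p and q), u
5. not q, u
6. Dia (not p and q), v
7. not (not p and q), v
8. not q, v
9. not p and q, w
10. not p, w
11. q, w
Accessibility: uRu, uRv, vRu, vRv, vRw, wRv, wRw
The negation has an open branch (countermodel exists).

No, not valid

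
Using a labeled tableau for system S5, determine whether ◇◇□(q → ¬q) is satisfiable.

Satisfiable

1. ◇◇□(q → ¬q), 0
2. ◇□(q → ¬q), 1   [◇-rule on 1: fresh world 1, 0R1]
3. □(q → ¬q), 2   [◇-rule on 2: fresh world 2, 1R2]
4. q → ¬q, 0   [□-rule on 3 via 2R0]
5. q → ¬q, 1   [□-rule on 3 via 2R1]
6. q → ¬q, 2   [□-rule on 3 via 2R2]
7. ¬q, 0   [→-rule on 4 (branches; this branch)]
8. ¬q, 1   [→-rule on 5 (branches; this branch)]
9. ¬q, 2   [→-rule on 6 (branches; this branch)]
Accessibility: 0R0, 0R1, 0R2, 1R0, 1R1, 1R2, 2R0, 2R1, 2R2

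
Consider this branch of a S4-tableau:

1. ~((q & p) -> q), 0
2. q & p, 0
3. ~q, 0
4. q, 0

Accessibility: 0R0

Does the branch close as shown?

Both q and ~q appear at 0.

Yes, closed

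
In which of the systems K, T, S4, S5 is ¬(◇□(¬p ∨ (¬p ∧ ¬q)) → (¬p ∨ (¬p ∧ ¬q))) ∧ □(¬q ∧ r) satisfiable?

S5-tableau for the formula:
1. ¬(◇□(¬p ∨ (¬p ∧ ¬q)) → (¬p ∨ (¬p ∧ ¬q))) ∧ □(¬q ∧ r), w0
2. ¬(◇□(¬p ∨ (¬p ∧ ¬q)) → (¬p ∨ (¬p ∧ ¬q))), w0
3. □(¬q ∧ r), w0
4. ◇□(¬p ∨ (¬p ∧ ¬q)), w0
5. ¬(¬p ∨ (¬p ∧ ¬q)), w0
6. p, w0
7. ¬(¬p ∧ ¬q), w0
8. ¬q ∧ r, w0
9. ¬q, w0
10. r, w0
11. □(¬p ∨ (¬p ∧ ¬q)), w1
12. ¬q ∧ r, w1
13. ¬q, w1
14. r, w1
15. ¬p ∨ (¬p ∧ ¬q), w0
16. ¬p ∨ (¬p ∧ ¬q), w1
17. ¬p ∧ ¬q, w0
18. ¬p, w0
Accessibility: w0Rw0, w0Rw1, w1Rw0, w1Rw1
Branch closes: p and ¬p both at w0.
Every branch closes (one shown): unsatisfiable in S5.
S4-tableau for the formula:
1. ¬(◇□(¬p ∨ (¬p ∧ ¬q)) → (¬p ∨ (¬p ∧ ¬q))) ∧ □(¬q ∧ r), w0
2. ¬(◇□(¬p ∨ (¬p ∧ ¬q)) → (¬p ∨ (¬p ∧ ¬q))), w0
3. □(¬q ∧ r), w0
4. ◇□(¬p ∨ (¬p ∧ ¬q)), w0
5. ¬(¬p ∨ (¬p ∧ ¬q)), w0
6. p, w0
7. ¬(¬p ∧ ¬q), w0
8. ¬q ∧ r, w0
9. ¬q, w0
10. r, w0
11. □(¬p ∨ (¬p ∧ ¬q)), w1
12. ¬q ∧ r, w1
13. ¬q, w1
14. r, w1
15. ¬p ∨ (¬p ∧ ¬q), w1
16. ¬p ∧ ¬q, w1
17. ¬p, w1
Accessibility: w0Rw0, w0Rw1, w1Rw1
Complete open branch: satisfiable in S4, hence also in K, T (this S4-model is also a K-model and a T-model).

K, T, S4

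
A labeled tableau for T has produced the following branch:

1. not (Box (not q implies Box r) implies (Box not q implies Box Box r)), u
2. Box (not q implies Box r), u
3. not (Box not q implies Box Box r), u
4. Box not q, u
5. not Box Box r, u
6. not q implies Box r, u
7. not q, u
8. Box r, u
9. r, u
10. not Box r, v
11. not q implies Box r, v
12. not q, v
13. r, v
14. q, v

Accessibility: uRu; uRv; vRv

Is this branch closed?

Both q and not q appear at v.

Yes, closed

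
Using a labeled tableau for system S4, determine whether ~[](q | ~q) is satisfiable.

1. ~[](q | ~q), 0
2. ~(q | ~q), 1
3. ~q, 1
4. q, 1
Accessibility: 0R0, 0R1, 1R1
Branch closes: q and ~q both at 1.
(One branch shown.) All branches close.

Unsatisfiable (every branch closes)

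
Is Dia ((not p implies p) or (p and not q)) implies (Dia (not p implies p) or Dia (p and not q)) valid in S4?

Yes, valid

Tableau for the negation not (Dia ((not p implies p) or (p and not q)) implies (Dia (not p implies p) or Dia (p and not q))):
1. not (Dia ((not p implies p) or (p and not q)) implies (Dia (not p implies p) or Dia (p and not q))), u
2. Dia ((not p implies p) or (p and not q)), u
3. not (Dia (not p implies p) or Dia (p and not q)), u
4. not Dia (not p implies p), u
5. not Dia (p and not q), u
6. not (not p implies p), u
7. not p, u
8. not (p and not q), u
9. q, u
10. (not p implies p) or (p and not q), v
11. not (not p implies p), v
12. not p, v
13. not (p and not q), v
14. not p implies p, v
15. q, v
16. p, v
Accessibility: uRu, uRv, vRv
Branch closes: p and not p both at v.
Every branch of the negation's tableau closes; the branch above is one of them.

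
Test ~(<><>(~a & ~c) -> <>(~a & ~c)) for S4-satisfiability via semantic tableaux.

1. ~(<><>(~a & ~c) -> <>(~a & ~c)), u
2. <><>(~a & ~c), u
3. ~<>(~a & ~c), u
4. ~(~a & ~c), u
5. c, u
6. <>(~a & ~c), v
7. ~(~a & ~c), v
8. c, v
9. ~a & ~c, w
10. ~a, w
11. ~c, w
12. ~(~a & ~c), w
13. c, w
Accessibility: uRu, uRv, uRw, vRv, vRw, wRw
Branch closes: c and ~c both at w.
All branches of the tableau close; one closing branch shown above.

No, unsatisfiable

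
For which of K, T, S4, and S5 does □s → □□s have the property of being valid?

S4, S5

S4-tableau for the negation ¬(□s → □□s):
1. ¬(□s → □□s), w0
2. □s, w0
3. ¬□□s, w0
4. s, w0
5. ¬□s, w1
6. s, w1
7. ¬s, w2
8. s, w2
Accessibility: w0Rw0, w0Rw1, w0Rw2, w1Rw1, w1Rw2, w2Rw2
Branch closes: s and ¬s both at w2.
Every branch closes (one shown): valid in S4, hence also in S5 (every theorem of S4 is a theorem of S5).
T-tableau for the negation ¬(□s → □□s):
1. ¬(□s → □□s), w0
2. □s, w0
3. ¬□□s, w0
4. s, w0
5. ¬□s, w1
6. s, w1
7. ¬s, w2
Accessibility: w0Rw0, w0Rw1, w1Rw1, w1Rw2, w2Rw2
Complete open branch: countermodel on a T-frame, so not valid in T, nor in K (the same frame is also a K-frame).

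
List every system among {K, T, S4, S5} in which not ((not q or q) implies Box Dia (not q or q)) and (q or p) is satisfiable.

T-tableau for the formula:
1. not ((not q or q) implies Box Dia (not q or q)) and (q or p), 0
2. not ((not q or q) implies Box Dia (not q or q)), 0
3. q or p, 0
4. not q or q, 0
5. not Box Dia (not q or q), 0
6. p, 0
7. q, 0
8. not Dia (not q or q), 1
9. not (not q or q), 1
10. q, 1
11. not q, 1
Accessibility: 0R0, 0R1, 1R1
Branch closes: q and not q both at 1.
Every branch closes (one shown): unsatisfiable in T, hence also in S4, S5 (every S4/S5-frame is a T-frame).
K-tableau for the formula:
1. not ((not q or q) implies Box Dia (not q or q)) and (q or p), 0
2. not ((not q or q) implies Box Dia (not q or q)), 0
3. q or p, 0
4. not q or q, 0
5. not Box Dia (not q or q), 0
6. p, 0
7. q, 0
8. not Dia (not q or q), 1
Accessibility: 0R1
Complete open branch: satisfiable in K.

K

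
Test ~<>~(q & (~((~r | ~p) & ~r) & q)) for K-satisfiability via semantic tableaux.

Satisfiable (open branch found)

1. ~<>~(q & (~((~r | ~p) & ~r) & q)), u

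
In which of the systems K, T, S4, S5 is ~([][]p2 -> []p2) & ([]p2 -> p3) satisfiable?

K

K-tableau for the formula:
1. ~([][]p2 -> []p2) & ([]p2 -> p3), u
2. ~([][]p2 -> []p2), u
3. []p2 -> p3, u
4. [][]p2, u
5. ~[]p2, u
6. p3, u
7. ~p2, v
8. []p2, v
Accessibility: uRv
Complete open branch: satisfiable in K.
T-tableau for the formula:
1. ~([][]p2 -> []p2) & ([]p2 -> p3), u
2. ~([][]p2 -> []p2), u
3. []p2 -> p3, u
4. [][]p2, u
5. ~[]p2, u
6. []p2, u
7. p2, u
8. p3, u
9. ~p2, v
10. []p2, v
11. p2, v
Accessibility: uRu, uRv, vRv
Branch closes: p2 and ~p2 both at v.
Every branch closes (one shown): unsatisfiable in T, hence also in S4, S5 (every S4/S5-frame is a T-frame).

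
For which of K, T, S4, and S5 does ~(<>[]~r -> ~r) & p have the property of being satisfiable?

K, T, S4

S4-tableau for the formula:
1. ~(<>[]~r -> ~r) & p, u
2. ~(<>[]~r -> ~r), u   [&-rule on 1]
3. p, u   [&-rule on 1]
4. <>[]~r, u   [~->-rule on 2]
5. r, u   [~->-rule on 2]
6. []~r, v   [<>-rule on 4: fresh world v, uRv]
7. ~r, v   [[]-rule on 6 via vRv]
Accessibility: uRu, uRv, vRv
Complete open branch: satisfiable in S4, hence also in K, T (this S4-model is also a K-model and a T-model).
S5-tableau for the formula:
1. ~(<>[]~r -> ~r) & p, u
2. ~(<>[]~r -> ~r), u   [&-rule on 1]
3. p, u   [&-rule on 1]
4. <>[]~r, u   [~->-rule on 2]
5. r, u   [~->-rule on 2]
6. []~r, v   [<>-rule on 4: fresh world v, uRv]
7. ~r, u   [[]-rule on 6 via vRu]
Accessibility: uRu, uRv, vRu, vRv
Branch closes: r and ~r both at u.
Every branch closes (one shown): unsatisfiable in S5.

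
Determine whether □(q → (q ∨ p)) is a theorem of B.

Tableau for the negation ¬□(q → (q ∨ p)):
1. ¬□(q → (q ∨ p)), w0
2. ¬(q → (q ∨ p)), w1   [¬□-rule on 1: fresh world w1, w0Rw1]
3. q, w1   [¬→-rule on 2]
4. ¬(q ∨ p), w1   [¬→-rule on 2]
5. ¬q, w1   [¬∨-rule on 4]
6. ¬p, w1   [¬∨-rule on 4]
Accessibility: w0Rw0, w0Rw1, w1Rw0, w1Rw1
Branch closes: q and ¬q both at w1.
Every branch of the negation's tableau closes; the branch above is one of them.

Valid in B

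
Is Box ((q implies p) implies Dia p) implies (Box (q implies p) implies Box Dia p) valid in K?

Tableau for the negation not (Box ((q implies p) implies Dia p) implies (Box (q implies p) implies Box Dia p)):
1. not (Box ((q implies p) implies Dia p) implies (Box (q implies p) implies Box Dia p)), 0
2. Box ((q implies p) implies Dia p), 0   [neg-implies-rule on 1]
3. not (Box (q implies p) implies Box Dia p), 0   [neg-implies-rule on 1]
4. Box (q implies p), 0   [neg-implies-rule on 3]
5. not Box Dia p, 0   [neg-implies-rule on 3]
6. not Dia p, 1   [neg-Box-rule on 5: fresh world 1, 0R1]
7. (q implies p) implies Dia p, 1   [Box-rule on 2 via 0R1]
8. q implies p, 1   [Box-rule on 4 via 0R1]
9. Dia p, 1   [implies-rule on 7 (branches; this branch)]
10. p, 1   [implies-rule on 8 (branches; this branch)]
11. p, 2   [Dia-rule on 9: fresh world 2, 1R2]
12. not p, 2   [neg-Dia-rule on 6 via 1R2]
Accessibility: 0R1, 1R2
Branch closes: p and not p both at 2.
All branches of the negation close; one closing branch shown above.

Valid in K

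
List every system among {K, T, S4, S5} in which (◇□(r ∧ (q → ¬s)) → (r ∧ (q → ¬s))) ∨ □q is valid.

S5

S4-tableau for the negation ¬((◇□(r ∧ (q → ¬s)) → (r ∧ (q → ¬s))) ∨ □q):
1. ¬((◇□(r ∧ (q → ¬s)) → (r ∧ (q → ¬s))) ∨ □q), w0
2. ¬(◇□(r ∧ (q → ¬s)) → (r ∧ (q → ¬s))), w0   [¬∨-rule on 1]
3. ¬□q, w0   [¬∨-rule on 1]
4. ◇□(r ∧ (q → ¬s)), w0   [¬→-rule on 2]
5. ¬(r ∧ (q → ¬s)), w0   [¬→-rule on 2]
6. ¬(q → ¬s), w0   [¬∧-rule on 5 (branches; this branch)]
7. q, w0   [¬→-rule on 6]
8. s, w0   [¬→-rule on 6]
9. ¬q, w1   [¬□-rule on 3: fresh world w1, w0Rw1]
10. □(r ∧ (q → ¬s)), w2   [◇-rule on 4: fresh world w2, w0Rw2]
11. r ∧ (q → ¬s), w2   [□-rule on 10 via w2Rw2]
12. r, w2   [∧-rule on 11]
13. q → ¬s, w2   [∧-rule on 11]
14. ¬s, w2   [→-rule on 13 (branches; this branch)]
Accessibility: w0Rw0, w0Rw1, w0Rw2, w1Rw1, w2Rw2
Complete open branch: countermodel on an S4-frame, so not valid in S4, nor in K, T (the same frame is also a K-frame and a T-frame).
S5-tableau for the negation ¬((◇□(r ∧ (q → ¬s)) → (r ∧ (q → ¬s))) ∨ □q):
1. ¬((◇□(r ∧ (q → ¬s)) → (r ∧ (q → ¬s))) ∨ □q), w0
2. ¬(◇□(r ∧ (q → ¬s)) → (r ∧ (q → ¬s))), w0   [¬∨-rule on 1]
3. ¬□q, w0   [¬∨-rule on 1]
4. ◇□(r ∧ (q → ¬s)), w0   [¬→-rule on 2]
5. ¬(r ∧ (q → ¬s)), w0   [¬→-rule on 2]
6. ¬(q → ¬s), w0   [¬∧-rule on 5 (branches; this branch)]
7. q, w0   [¬→-rule on 6]
8. s, w0   [¬→-rule on 6]
9. ¬q, w1   [¬□-rule on 3: fresh world w1, w0Rw1]
10. □(r ∧ (q → ¬s)), w2   [◇-rule on 4: fresh world w2, w0Rw2]
11. r ∧ (q → ¬s), w0   [□-rule on 10 via w2Rw0]
12. r, w0   [∧-rule on 11]
13. q → ¬s, w0   [∧-rule on 11]
14. r ∧ (q → ¬s), w1   [□-rule on 10 via w2Rw1]
15. r, w1   [∧-rule on 14]
16. q → ¬s, w1   [∧-rule on 14]
17. r ∧ (q → ¬s), w2   [□-rule on 10 via w2Rw2]
18. r, w2   [∧-rule on 17]
19. q → ¬s, w2   [∧-rule on 17]
20. ¬s, w0   [→-rule on 13 (branches; this branch)]
Accessibility: w0Rw0, w0Rw1, w0Rw2, w1Rw0, w1Rw1, w1Rw2, w2Rw0, w2Rw1, w2Rw2
Branch closes: s and ¬s both at w0.
Every branch closes (one shown): valid in S5.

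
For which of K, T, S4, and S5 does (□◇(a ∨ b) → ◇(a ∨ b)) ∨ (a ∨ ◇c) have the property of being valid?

T-tableau for the negation ¬((□◇(a ∨ b) → ◇(a ∨ b)) ∨ (a ∨ ◇c)):
1. ¬((□◇(a ∨ b) → ◇(a ∨ b)) ∨ (a ∨ ◇c)), u
2. ¬(□◇(a ∨ b) → ◇(a ∨ b)), u
3. ¬(a ∨ ◇c), u
4. □◇(a ∨ b), u
5. ¬◇(a ∨ b), u
6. ¬a, u
7. ¬◇c, u
8. ◇(a ∨ b), u
9. ¬(a ∨ b), u
10. ¬b, u
11. ¬c, u
12. a ∨ b, v
13. ◇(a ∨ b), v
14. ¬(a ∨ b), v
15. ¬a, v
16. ¬b, v
17. ¬c, v
18. b, v
Accessibility: uRu, uRv, vRv
Branch closes: b and ¬b both at v.
Every branch closes (one shown): valid in T, hence also in S4, S5 (every theorem of T is a theorem of S4 and S5).
K-tableau for the negation ¬((□◇(a ∨ b) → ◇(a ∨ b)) ∨ (a ∨ ◇c)):
1. ¬((□◇(a ∨ b) → ◇(a ∨ b)) ∨ (a ∨ ◇c)), u
2. ¬(□◇(a ∨ b) → ◇(a ∨ b)), u
3. ¬(a ∨ ◇c), u
4. □◇(a ∨ b), u
5. ¬◇(a ∨ b), u
6. ¬a, u
7. ¬◇c, u
Complete open branch: countermodel on a K-frame, so not valid in K.

T, S4, S5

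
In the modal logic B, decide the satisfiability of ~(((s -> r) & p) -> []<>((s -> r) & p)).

Unsatisfiable

1. ~(((s -> r) & p) -> []<>((s -> r) & p)), w0
2. (s -> r) & p, w0
3. ~[]<>((s -> r) & p), w0
4. s -> r, w0
5. p, w0
6. r, w0
7. ~<>((s -> r) & p), w1
8. ~((s -> r) & p), w0
9. ~((s -> r) & p), w1
10. ~(s -> r), w0
11. s, w0
12. ~r, w0
Accessibility: w0Rw0, w0Rw1, w1Rw0, w1Rw1
Branch closes: r and ~r both at w0.
(One branch shown.) All branches close.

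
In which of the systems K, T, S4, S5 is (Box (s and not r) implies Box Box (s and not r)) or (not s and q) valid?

S4, S5

T-tableau for the negation not ((Box (s and not r) implies Box Box (s and not r)) or (not s and q)):
1. not ((Box (s and not r) implies Box Box (s and not r)) or (not s and q)), w0
2. not (Box (s and not r) implies Box Box (s and not r)), w0
3. not (not s and q), w0
4. Box (s and not r), w0
5. not Box Box (s and not r), w0
6. s and not r, w0
7. s, w0
8. not r, w0
9. not q, w0
10. not Box (s and not r), w1
11. s and not r, w1
12. s, w1
13. not r, w1
14. not (s and not r), w2
15. r, w2
Accessibility: w0Rw0, w0Rw1, w1Rw1, w1Rw2, w2Rw2
Complete open branch: countermodel on a T-frame, so not valid in T, nor in K (the same frame is also a K-frame).
S4-tableau for the negation not ((Box (s and not r) implies Box Box (s and not r)) or (not s and q)):
1. not ((Box (s and not r) implies Box Box (s and not r)) or (not s and q)), w0
2. not (Box (s and not r) implies Box Box (s and not r)), w0
3. not (not s and q), w0
4. Box (s and not r), w0
5. not Box Box (s and not r), w0
6. s and not r, w0
7. s, w0
8. not r, w0
9. not q, w0
10. not Box (s and not r), w1
11. s and not r, w1
12. s, w1
13. not r, w1
14. not (s and not r), w2
15. s and not r, w2
16. s, w2
17. not r, w2
18. r, w2
Accessibility: w0Rw0, w0Rw1, w0Rw2, w1Rw1, w1Rw2, w2Rw2
Branch closes: r and not r both at w2.
Every branch closes (one shown): valid in S4, hence also in S5 (every theorem of S4 is a theorem of S5).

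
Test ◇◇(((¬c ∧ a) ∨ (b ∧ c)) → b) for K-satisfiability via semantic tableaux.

Satisfiable

1. ◇◇(((¬c ∧ a) ∨ (b ∧ c)) → b), u
2. ◇(((¬c ∧ a) ∨ (b ∧ c)) → b), v
3. ((¬c ∧ a) ∨ (b ∧ c)) → b, w
4. b, w
Accessibility: uRv, vRw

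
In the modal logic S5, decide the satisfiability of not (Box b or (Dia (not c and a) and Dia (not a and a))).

Satisfiable

1. not (Box b or (Dia (not c and a) and Dia (not a and a))), 0
2. not Box b, 0
3. not (Dia (not c and a) and Dia (not a and a)), 0
4. not Dia (not a and a), 0
5. not (not a and a), 0
6. not a, 0
7. not b, 1
8. not (not a and a), 1
9. not a, 1
Accessibility: 0R0, 0R1, 1R0, 1R1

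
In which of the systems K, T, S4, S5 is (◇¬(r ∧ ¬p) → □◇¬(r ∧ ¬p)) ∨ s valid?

S5

S4-tableau for the negation ¬((◇¬(r ∧ ¬p) → □◇¬(r ∧ ¬p)) ∨ s):
1. ¬((◇¬(r ∧ ¬p) → □◇¬(r ∧ ¬p)) ∨ s), 0
2. ¬(◇¬(r ∧ ¬p) → □◇¬(r ∧ ¬p)), 0
3. ¬s, 0
4. ◇¬(r ∧ ¬p), 0
5. ¬□◇¬(r ∧ ¬p), 0
6. ¬(r ∧ ¬p), 1
7. p, 1
8. ¬◇¬(r ∧ ¬p), 2
9. r ∧ ¬p, 2
10. r, 2
11. ¬p, 2
Accessibility: 0R0, 0R1, 0R2, 1R1, 2R2
Complete open branch: countermodel on an S4-frame, so not valid in S4, nor in K, T (the same frame is also a K-frame and a T-frame).
S5-tableau for the negation ¬((◇¬(r ∧ ¬p) → □◇¬(r ∧ ¬p)) ∨ s):
1. ¬((◇¬(r ∧ ¬p) → □◇¬(r ∧ ¬p)) ∨ s), 0
2. ¬(◇¬(r ∧ ¬p) → □◇¬(r ∧ ¬p)), 0
3. ¬s, 0
4. ◇¬(r ∧ ¬p), 0
5. ¬□◇¬(r ∧ ¬p), 0
6. ¬(r ∧ ¬p), 1
7. p, 1
8. ¬◇¬(r ∧ ¬p), 2
9. r ∧ ¬p, 0
10. r, 0
11. ¬p, 0
12. r ∧ ¬p, 1
13. r, 1
14. ¬p, 1
Accessibility: 0R0, 0R1, 0R2, 1R0, 1R1, 1R2, 2R0, 2R1, 2R2
Branch closes: p and ¬p both at 1.
Every branch closes (one shown): valid in S5.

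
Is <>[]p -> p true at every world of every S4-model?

Invalid (countermodel exists)

Tableau for the negation ~(<>[]p -> p):
1. ~(<>[]p -> p), u
2. <>[]p, u
3. ~p, u
4. []p, v
5. p, v
Accessibility: uRu, uRv, vRv
The negation has an open branch (countermodel exists).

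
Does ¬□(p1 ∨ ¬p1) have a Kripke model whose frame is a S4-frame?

No, unsatisfiable

1. ¬□(p1 ∨ ¬p1), u
2. ¬(p1 ∨ ¬p1), v
3. ¬p1, v
4. p1, v
Accessibility: uRu, uRv, vRv
Branch closes: p1 and ¬p1 both at v.
(One branch shown.) All branches close.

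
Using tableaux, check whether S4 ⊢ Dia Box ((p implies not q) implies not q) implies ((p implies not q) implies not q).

Not valid

Tableau for the negation not (Dia Box ((p implies not q) implies not q) implies ((p implies not q) implies not q)):
1. not (Dia Box ((p implies not q) implies not q) implies ((p implies not q) implies not q)), u
2. Dia Box ((p implies not q) implies not q), u   [neg-implies-rule on 1]
3. not ((p implies not q) implies not q), u   [neg-implies-rule on 1]
4. p implies not q, u   [neg-implies-rule on 3]
5. q, u   [neg-implies-rule on 3]
6. not p, u   [implies-rule on 4 (branches; this branch)]
7. Box ((p implies not q) implies not q), v   [Dia-rule on 2: fresh world v, uRv]
8. (p implies not q) implies not q, v   [Box-rule on 7 via vRv]
9. not q, v   [implies-rule on 8 (branches; this branch)]
Accessibility: uRu, uRv, vRv
The negation has an open branch (countermodel exists).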